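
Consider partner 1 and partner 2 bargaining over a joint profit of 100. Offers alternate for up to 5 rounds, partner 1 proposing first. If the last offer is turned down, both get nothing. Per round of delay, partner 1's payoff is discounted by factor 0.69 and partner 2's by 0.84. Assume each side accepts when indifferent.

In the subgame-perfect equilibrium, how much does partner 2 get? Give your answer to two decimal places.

Round 5 (partner 1 proposes): partner 2 will accept anything ≥ 0, so partner 1 offers 0 and keeps 100.
Round 4 (partner 2 proposes): partner 1 can get 100 next round, worth 0.69 × 100 = 69 now; partner 2 offers that and keeps 31.
Round 3 (partner 1 proposes): partner 2 can get 31 next round, worth 0.84 × 31 = 26.04 now; partner 1 offers that and keeps 73.96.
Round 2 (partner 2 proposes): partner 1 can get 73.96 next round, worth 0.69 × 73.96 = 51.0324 now, so partner 2 offers 51.0324, keeping 48.9676.
Round 1 (partner 1 proposes): partner 2 can get 48.9676 next round, worth 0.84 × 48.9676 = 41.132784 now, so partner 1 offers 41.132784, keeping 58.867216.

41.13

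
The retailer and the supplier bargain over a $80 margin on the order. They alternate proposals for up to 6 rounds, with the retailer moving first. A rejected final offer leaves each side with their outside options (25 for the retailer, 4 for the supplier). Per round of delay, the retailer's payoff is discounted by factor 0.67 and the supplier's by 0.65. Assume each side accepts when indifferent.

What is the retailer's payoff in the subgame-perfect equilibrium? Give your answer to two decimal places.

48.59

Round 6 (the supplier proposes): the retailer gets 25 if talks fail, so the supplier offers 25 and keeps 55.
Round 5 (the retailer proposes): the supplier can get 55 next round, worth 0.65 × 55 = 35.75 now. The retailer offers 35.75 and keeps 80 − 35.75 = 44.25.
Round 4 (the supplier proposes): the retailer can get 44.25 next round, worth 0.67 × 44.25 = 29.6475 now, so the supplier offers 29.6475, keeping 50.3525.
Round 3 (the retailer proposes): the supplier can get 50.3525 next round, worth 0.65 × 50.3525 = 32.729125 now. The retailer offers 32.729125 and keeps 80 − 32.729125 = 47.270875.
Round 2 (the supplier proposes): the retailer can get 47.270875 next round, worth 0.67 × 47.270875 = 31.67148625 now, so the supplier offers 31.67148625, keeping 48.32851375.
Round 1 (the retailer proposes): the supplier can get 48.32851375 next round, worth 0.65 × 48.32851375 = 31.4135339375 now, so the retailer offers 31.4135339375, keeping 48.5864660625.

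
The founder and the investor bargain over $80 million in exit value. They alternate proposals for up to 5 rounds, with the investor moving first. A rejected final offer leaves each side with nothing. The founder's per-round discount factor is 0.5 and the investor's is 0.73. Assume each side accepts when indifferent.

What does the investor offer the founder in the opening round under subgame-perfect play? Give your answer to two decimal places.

14.74

Round 5 (the investor proposes): the founder will accept anything ≥ 0, so the investor offers 0 and keeps 80.
Round 4 (the founder proposes): the investor can get 80 next round, worth 0.73 × 80 = 58.4 now. The founder offers 58.4 and keeps 80 − 58.4 = 21.6.
Round 3 (the investor proposes): the founder can get 21.6 next round, worth 0.5 × 21.6 = 10.8 now, so the investor offers 10.8, keeping 69.2.
Round 2 (the founder proposes): the investor can get 69.2 next round, worth 0.73 × 69.2 = 50.516 now; the founder offers that and keeps 29.484.
Round 1 (the investor proposes): the founder can get 29.484 next round, worth 0.5 × 29.484 = 14.742 now; the investor offers that and keeps 65.258.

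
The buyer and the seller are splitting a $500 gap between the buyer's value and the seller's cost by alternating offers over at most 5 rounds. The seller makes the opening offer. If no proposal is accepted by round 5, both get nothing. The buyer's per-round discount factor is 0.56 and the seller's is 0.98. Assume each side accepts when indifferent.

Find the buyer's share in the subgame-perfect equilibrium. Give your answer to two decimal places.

Round 5 (the seller proposes): rejection yields 0 for the buyer; the seller offers 0 and keeps 500.
Round 4 (the buyer proposes): the seller can get 500 next round, worth 0.98 × 500 = 490 now, so the buyer offers 490, keeping 10.
Round 3 (the seller proposes): the buyer can get 10 next round, worth 0.56 × 10 = 5.6 now; the seller offers that and keeps 494.4.
Round 2 (the buyer proposes): the seller can get 494.4 next round, worth 0.98 × 494.4 = 484.512 now, so the buyer offers 484.512, keeping 15.488.
Round 1 (the seller proposes): the buyer can get 15.488 next round, worth 0.56 × 15.488 = 8.67328 now, so the seller offers 8.67328, keeping 491.32672.

8.67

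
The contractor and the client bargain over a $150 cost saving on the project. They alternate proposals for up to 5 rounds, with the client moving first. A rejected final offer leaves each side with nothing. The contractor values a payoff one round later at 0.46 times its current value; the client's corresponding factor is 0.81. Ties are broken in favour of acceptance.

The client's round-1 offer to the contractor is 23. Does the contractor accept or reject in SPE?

Accept

Round 5 (the client proposes): rejection yields 0 for the contractor; the client offers 0 and keeps 150.
Round 4 (the contractor proposes): the client can get 150 next round, worth 0.81 × 150 = 121.5 now. The contractor offers 121.5 and keeps 150 − 121.5 = 28.5.
Round 3 (the client proposes): the contractor can get 28.5 next round, worth 0.46 × 28.5 = 13.11 now. The client offers 13.11 and keeps 150 − 13.11 = 136.89.
Round 2 (the contractor proposes): the client can get 136.89 next round, worth 0.81 × 136.89 = 110.8809 now; the contractor offers that and keeps 39.1191.
So by rejecting in round 1, the contractor gets 39.1191 next round, worth 0.46 × 39.1191 = 17.994786 now.
Offer 23 ≥ 17.994786, so the contractor accepts.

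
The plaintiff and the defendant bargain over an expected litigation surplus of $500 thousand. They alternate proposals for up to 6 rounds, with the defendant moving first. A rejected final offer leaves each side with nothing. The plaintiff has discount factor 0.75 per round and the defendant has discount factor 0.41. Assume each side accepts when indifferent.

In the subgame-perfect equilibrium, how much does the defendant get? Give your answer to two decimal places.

175.26

Round 6 (the plaintiff proposes): rejection yields 0 for the defendant; the plaintiff offers 0 and keeps 500.
Round 5 (the defendant proposes): the plaintiff can get 500 next round, worth 0.75 × 500 = 375 now; the defendant offers that and keeps 125.
Round 4 (the plaintiff proposes): the defendant can get 125 next round, worth 0.41 × 125 = 51.25 now. The plaintiff offers 51.25 and keeps 500 − 51.25 = 448.75.
Round 3 (the defendant proposes): the plaintiff can get 448.75 next round, worth 0.75 × 448.75 = 336.5625 now. The defendant offers 336.5625 and keeps 500 − 336.5625 = 163.4375.
Round 2 (the plaintiff proposes): the defendant can get 163.4375 next round, worth 0.41 × 163.4375 = 67.009375 now; the plaintiff offers that and keeps 432.990625.
Round 1 (the defendant proposes): the plaintiff can get 432.990625 next round, worth 0.75 × 432.990625 = 324.74296875 now. The defendant offers 324.74296875 and keeps 500 − 324.74296875 = 175.25703125.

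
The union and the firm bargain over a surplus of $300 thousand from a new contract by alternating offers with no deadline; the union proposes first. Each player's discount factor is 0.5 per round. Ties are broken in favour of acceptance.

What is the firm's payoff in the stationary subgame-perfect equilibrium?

In a stationary SPE each proposer offers the other exactly their discounted continuation value.
If the union keeps x when proposing and the firm keeps y when proposing, then x = 300 − 0.5y and y = 300 − 0.5x.
Solving: x = 300(1 − 0.5) / (1 − 0.5·0.5) = 150 / 0.75 = 200.
The firm gets 300 − 200 = 100.

100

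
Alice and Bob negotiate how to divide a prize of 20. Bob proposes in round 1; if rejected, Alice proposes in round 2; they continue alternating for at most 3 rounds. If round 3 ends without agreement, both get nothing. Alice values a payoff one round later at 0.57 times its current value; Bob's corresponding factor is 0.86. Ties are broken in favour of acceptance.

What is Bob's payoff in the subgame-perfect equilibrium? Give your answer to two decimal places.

Solve by backward induction from round 3.
Round 3 (Bob proposes): rejection yields 0 for Alice; Bob offers 0 and keeps 20.
Round 2 (Alice proposes): Bob can get 20 next round, worth 0.86 × 20 = 17.2 now, so Alice offers 17.2, keeping 2.8.
Round 1 (Bob proposes): Alice can get 2.8 next round, worth 0.57 × 2.8 = 1.596 now, so Bob offers 1.596, keeping 18.404.

18.40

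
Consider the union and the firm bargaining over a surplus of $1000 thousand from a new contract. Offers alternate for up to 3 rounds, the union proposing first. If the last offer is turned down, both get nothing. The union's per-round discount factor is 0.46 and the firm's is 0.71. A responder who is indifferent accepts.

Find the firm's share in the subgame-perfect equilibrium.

383.4

Round 3 (the union proposes): the firm will accept anything ≥ 0, so the union offers 0 and keeps 1000.
Round 2 (the firm proposes): the union can get 1000 next round, worth 0.46 × 1000 = 460 now; the firm offers that and keeps 540.
Round 1 (the union proposes): the firm can get 540 next round, worth 0.71 × 540 = 383.4 now, so the union offers 383.4, keeping 616.6.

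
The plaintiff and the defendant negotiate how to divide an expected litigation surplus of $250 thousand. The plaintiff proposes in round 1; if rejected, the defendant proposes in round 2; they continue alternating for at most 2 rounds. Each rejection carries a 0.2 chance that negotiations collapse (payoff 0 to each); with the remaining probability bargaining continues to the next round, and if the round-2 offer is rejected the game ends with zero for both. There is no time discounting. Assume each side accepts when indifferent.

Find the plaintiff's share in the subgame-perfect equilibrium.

Round 2 (the defendant proposes): the plaintiff will accept anything ≥ 0, so the defendant offers 0 and keeps 250.
Round 1 (the plaintiff proposes): rejecting gives the defendant an expected 0.8 × 250 = 200, so the plaintiff offers 200, keeping 50.

50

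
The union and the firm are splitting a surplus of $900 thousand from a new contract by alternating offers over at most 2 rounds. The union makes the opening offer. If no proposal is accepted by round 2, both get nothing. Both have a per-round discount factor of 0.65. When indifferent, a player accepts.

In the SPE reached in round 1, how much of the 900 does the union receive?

Round 2 (the firm proposes): rejection yields 0 for the union; the firm offers 0 and keeps 900.
Round 1 (the union proposes): the firm can get 900 next round, worth 0.65 × 900 = 585 now. The union offers 585 and keeps 900 − 585 = 315.

315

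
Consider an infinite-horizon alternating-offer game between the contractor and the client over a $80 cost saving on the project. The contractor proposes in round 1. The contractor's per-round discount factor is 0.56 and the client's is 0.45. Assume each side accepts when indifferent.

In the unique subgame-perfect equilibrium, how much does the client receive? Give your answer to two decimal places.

21.18

When the contractor proposes, the client accepts any offer worth at least 0.45 times what the client would get by proposing next round; and vice versa.
This gives x = 80 − 0.45y and y = 80 − 0.56x, where x and y are each side's share when it proposes.
Hence (1 − 0.45·0.56)x = 80(1 − 0.45), i.e. 0.748·x = 44.
x ≈ 58.8235; the client's share is 80 − x ≈ 21.1765.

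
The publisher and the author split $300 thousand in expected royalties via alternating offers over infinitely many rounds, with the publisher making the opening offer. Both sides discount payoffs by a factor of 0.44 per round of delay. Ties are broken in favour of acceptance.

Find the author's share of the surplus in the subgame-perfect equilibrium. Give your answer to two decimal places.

Let x be the publisher's share when the publisher proposes and y be the author's share when the author proposes.
The author accepts iff offered ≥ 0.44·y, so x = 300 − 0.44y. Symmetrically y = 300 − 0.44x.
Substituting: x = 300 − 0.44(300 − 0.44x), giving x(1 − 0.44·0.44) = 300(1 − 0.44).
So x = 300 × 0.56 / 0.8064 ≈ 208.3333, and the author receives 300 − x ≈ 91.6667.

91.67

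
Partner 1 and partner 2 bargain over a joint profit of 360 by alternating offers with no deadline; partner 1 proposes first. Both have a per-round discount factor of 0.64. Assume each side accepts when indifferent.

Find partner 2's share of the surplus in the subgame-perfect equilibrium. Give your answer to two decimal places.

When partner 1 proposes, partner 2 accepts any offer worth at least 0.64 times what partner 2 would get by proposing next round; and vice versa.
This gives x = 360 − 0.64y and y = 360 − 0.64x, where x and y are each side's share when it proposes.
Hence (1 − 0.64·0.64)x = 360(1 − 0.64), i.e. 0.5904·x = 129.6.
x ≈ 219.5122; partner 2's share is 360 − x ≈ 140.4878.

140.49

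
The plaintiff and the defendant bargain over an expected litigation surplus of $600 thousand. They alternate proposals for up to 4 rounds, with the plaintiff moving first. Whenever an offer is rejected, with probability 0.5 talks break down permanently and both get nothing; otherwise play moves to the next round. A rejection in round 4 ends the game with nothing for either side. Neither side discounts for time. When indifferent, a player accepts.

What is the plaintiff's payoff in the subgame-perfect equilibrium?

375

By backward induction:
Round 4 (the defendant proposes): the plaintiff will accept anything ≥ 0, so the defendant offers 0 and keeps 600.
Round 3 (the plaintiff proposes): rejecting gives the defendant an expected 0.5 × 600 = 300. The plaintiff offers 300 and keeps 600 − 300 = 300.
Round 2 (the defendant proposes): rejecting gives the plaintiff an expected 0.5 × 300 = 150, so the defendant offers 150, keeping 450.
Round 1 (the plaintiff proposes): rejecting gives the defendant an expected 0.5 × 450 = 225, so the plaintiff offers 225, keeping 375.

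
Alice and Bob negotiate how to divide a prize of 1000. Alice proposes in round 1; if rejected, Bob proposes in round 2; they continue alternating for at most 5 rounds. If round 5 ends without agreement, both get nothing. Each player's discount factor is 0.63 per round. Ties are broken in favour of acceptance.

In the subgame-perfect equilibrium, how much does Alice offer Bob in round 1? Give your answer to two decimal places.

Work backward from the last round.
Round 5 (Alice proposes): rejection yields 0 for Bob; Alice offers 0 and keeps 1000.
Round 4 (Bob proposes): Alice can get 1000 next round, worth 0.63 × 1000 = 630 now; Bob offers that and keeps 370.
Round 3 (Alice proposes): Bob can get 370 next round, worth 0.63 × 370 = 233.1 now. Alice offers 233.1 and keeps 1000 − 233.1 = 766.9.
Round 2 (Bob proposes): Alice can get 766.9 next round, worth 0.63 × 766.9 = 483.147 now, so Bob offers 483.147, keeping 516.853.
Round 1 (Alice proposes): Bob can get 516.853 next round, worth 0.63 × 516.853 = 325.61739 now, so Alice offers 325.61739, keeping 674.38261.

325.62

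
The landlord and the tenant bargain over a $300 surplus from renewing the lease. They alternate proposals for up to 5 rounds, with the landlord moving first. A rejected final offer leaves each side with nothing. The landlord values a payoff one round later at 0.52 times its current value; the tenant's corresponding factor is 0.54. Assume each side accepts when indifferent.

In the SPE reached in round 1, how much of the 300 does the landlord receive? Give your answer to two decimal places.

200.40

Round 5 (the landlord proposes): the tenant will accept anything ≥ 0, so the landlord offers 0 and keeps 300.
Round 4 (the tenant proposes): the landlord can get 300 next round, worth 0.52 × 300 = 156 now; the tenant offers that and keeps 144.
Round 3 (the landlord proposes): the tenant can get 144 next round, worth 0.54 × 144 = 77.76 now, so the landlord offers 77.76, keeping 222.24.
Round 2 (the tenant proposes): the landlord can get 222.24 next round, worth 0.52 × 222.24 = 115.5648 now. The tenant offers 115.5648 and keeps 300 − 115.5648 = 184.4352.
Round 1 (the landlord proposes): the tenant can get 184.4352 next round, worth 0.54 × 184.4352 = 99.595008 now. The landlord offers 99.595008 and keeps 300 − 99.595008 = 200.404992.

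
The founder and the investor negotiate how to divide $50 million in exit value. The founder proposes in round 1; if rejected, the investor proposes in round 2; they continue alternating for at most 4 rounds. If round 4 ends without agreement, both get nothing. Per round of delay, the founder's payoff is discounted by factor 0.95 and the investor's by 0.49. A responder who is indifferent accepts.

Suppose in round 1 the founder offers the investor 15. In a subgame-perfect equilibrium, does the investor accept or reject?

Accept

Round 4 (the investor proposes): the founder will accept anything ≥ 0, so the investor offers 0 and keeps 50.
Round 3 (the founder proposes): the investor can get 50 next round, worth 0.49 × 50 = 24.5 now, so the founder offers 24.5, keeping 25.5.
Round 2 (the investor proposes): the founder can get 25.5 next round, worth 0.95 × 25.5 = 24.225 now; the investor offers that and keeps 25.775.
So by rejecting in round 1, the investor gets 25.775 next round, worth 0.49 × 25.775 = 12.62975 now.
Offer 15 ≥ 12.62975, so the investor accepts.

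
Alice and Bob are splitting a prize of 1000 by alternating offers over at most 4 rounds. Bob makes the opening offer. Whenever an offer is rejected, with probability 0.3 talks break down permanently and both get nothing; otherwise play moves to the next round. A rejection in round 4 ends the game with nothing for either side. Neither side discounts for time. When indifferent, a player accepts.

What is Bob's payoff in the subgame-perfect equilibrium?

Round 4 (Alice proposes): rejection yields 0 for Bob; Alice offers 0 and keeps 1000.
Round 3 (Bob proposes): rejecting gives Alice an expected 0.7 × 1000 = 700; Bob offers that and keeps 300.
Round 2 (Alice proposes): rejecting gives Bob an expected 0.7 × 300 = 210; Alice offers that and keeps 790.
Round 1 (Bob proposes): rejecting gives Alice an expected 0.7 × 790 = 553. Bob offers 553 and keeps 1000 − 553 = 447.

447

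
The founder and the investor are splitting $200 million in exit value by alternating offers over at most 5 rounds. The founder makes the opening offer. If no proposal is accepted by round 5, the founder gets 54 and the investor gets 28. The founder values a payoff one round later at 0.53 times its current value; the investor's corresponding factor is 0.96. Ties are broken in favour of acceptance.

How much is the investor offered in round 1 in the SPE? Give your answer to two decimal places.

Round 5 (the founder proposes): the investor gets 28 if talks fail, so the founder offers 28 and keeps 172.
Round 4 (the investor proposes): the founder can get 172 next round, worth 0.53 × 172 = 91.16 now. The investor offers 91.16 and keeps 200 − 91.16 = 108.84.
Round 3 (the founder proposes): the investor can get 108.84 next round, worth 0.96 × 108.84 = 104.4864 now, so the founder offers 104.4864, keeping 95.5136.
Round 2 (the investor proposes): the founder can get 95.5136 next round, worth 0.53 × 95.5136 = 50.622208 now; the investor offers that and keeps 149.377792.
Round 1 (the founder proposes): the investor can get 149.377792 next round, worth 0.96 × 149.377792 = 143.40268032 now, so the founder offers 143.40268032, keeping 56.59731968.

143.40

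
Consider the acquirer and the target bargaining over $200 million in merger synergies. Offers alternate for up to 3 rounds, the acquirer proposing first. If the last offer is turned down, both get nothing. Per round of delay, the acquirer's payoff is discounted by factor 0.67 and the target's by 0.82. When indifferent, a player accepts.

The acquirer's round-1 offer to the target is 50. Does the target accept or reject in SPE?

Reject

Work out the target's continuation value if the offer is rejected.
Round 3 (the acquirer proposes): rejection yields 0 for the target; the acquirer offers 0 and keeps 200.
Round 2 (the target proposes): the acquirer can get 200 next round, worth 0.67 × 200 = 134 now, so the target offers 134, keeping 66.
So by rejecting in round 1, the target gets 66 next round, worth 0.82 × 66 = 54.12 now.
Offer 50 < 54.12, so the target rejects.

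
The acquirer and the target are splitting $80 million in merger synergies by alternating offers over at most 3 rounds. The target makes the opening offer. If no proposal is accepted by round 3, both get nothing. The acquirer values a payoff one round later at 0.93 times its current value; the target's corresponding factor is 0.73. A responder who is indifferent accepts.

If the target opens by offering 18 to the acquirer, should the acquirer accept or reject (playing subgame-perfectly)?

Reject

Work out the acquirer's continuation value if the offer is rejected.
Round 3 (the target proposes): rejection yields 0 for the acquirer; the target offers 0 and keeps 80.
Round 2 (the acquirer proposes): the target can get 80 next round, worth 0.73 × 80 = 58.4 now, so the acquirer offers 58.4, keeping 21.6.
So by rejecting in round 1, the acquirer gets 21.6 next round, worth 0.93 × 21.6 = 20.088 now.
Offer 18 < 20.088, so the acquirer rejects.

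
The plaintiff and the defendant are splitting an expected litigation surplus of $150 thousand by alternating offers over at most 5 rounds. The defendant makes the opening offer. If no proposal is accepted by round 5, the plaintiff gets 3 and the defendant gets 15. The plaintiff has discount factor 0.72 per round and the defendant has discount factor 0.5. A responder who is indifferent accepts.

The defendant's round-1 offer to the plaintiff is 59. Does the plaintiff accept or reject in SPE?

Reject

Work out the plaintiff's continuation value if the offer is rejected.
Round 5 (the defendant proposes): the plaintiff gets 3 if talks fail, so the defendant offers 3 and keeps 147.
Round 4 (the plaintiff proposes): the defendant can get 147 next round, worth 0.5 × 147 = 73.5 now, so the plaintiff offers 73.5, keeping 76.5.
Round 3 (the defendant proposes): the plaintiff can get 76.5 next round, worth 0.72 × 76.5 = 55.08 now; the defendant offers that and keeps 94.92.
Round 2 (the plaintiff proposes): the defendant can get 94.92 next round, worth 0.5 × 94.92 = 47.46 now. The plaintiff offers 47.46 and keeps 150 − 47.46 = 102.54.
So by rejecting in round 1, the plaintiff gets 102.54 next round, worth 0.72 × 102.54 = 73.8288 now.
Offer 59 < 73.8288, so the plaintiff rejects.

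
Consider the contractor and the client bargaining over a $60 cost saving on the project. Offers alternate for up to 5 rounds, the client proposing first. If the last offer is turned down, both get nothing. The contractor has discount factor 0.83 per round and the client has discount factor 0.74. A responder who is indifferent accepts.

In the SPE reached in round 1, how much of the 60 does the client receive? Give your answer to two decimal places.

39.10

Round 5 (the client proposes): the contractor will accept anything ≥ 0, so the client offers 0 and keeps 60.
Round 4 (the contractor proposes): the client can get 60 next round, worth 0.74 × 60 = 44.4 now, so the contractor offers 44.4, keeping 15.6.
Round 3 (the client proposes): the contractor can get 15.6 next round, worth 0.83 × 15.6 = 12.948 now; the client offers that and keeps 47.052.
Round 2 (the contractor proposes): the client can get 47.052 next round, worth 0.74 × 47.052 = 34.81848 now. The contractor offers 34.81848 and keeps 60 − 34.81848 = 25.18152.
Round 1 (the client proposes): the contractor can get 25.18152 next round, worth 0.83 × 25.18152 = 20.9006616 now; the client offers that and keeps 39.0993384.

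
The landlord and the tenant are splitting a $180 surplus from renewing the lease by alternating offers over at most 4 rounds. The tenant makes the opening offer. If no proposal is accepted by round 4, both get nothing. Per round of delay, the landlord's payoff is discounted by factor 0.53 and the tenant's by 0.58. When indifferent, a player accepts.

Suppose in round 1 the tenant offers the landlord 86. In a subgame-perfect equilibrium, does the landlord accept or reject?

Round 4 (the landlord proposes): the tenant will accept anything ≥ 0, so the landlord offers 0 and keeps 180.
Round 3 (the tenant proposes): the landlord can get 180 next round, worth 0.53 × 180 = 95.4 now. The tenant offers 95.4 and keeps 180 − 95.4 = 84.6.
Round 2 (the landlord proposes): the tenant can get 84.6 next round, worth 0.58 × 84.6 = 49.068 now; the landlord offers that and keeps 130.932.
So by rejecting in round 1, the landlord gets 130.932 next round, worth 0.53 × 130.932 = 69.39396 now.
Offer 86 ≥ 69.39396, so the landlord accepts.

Accept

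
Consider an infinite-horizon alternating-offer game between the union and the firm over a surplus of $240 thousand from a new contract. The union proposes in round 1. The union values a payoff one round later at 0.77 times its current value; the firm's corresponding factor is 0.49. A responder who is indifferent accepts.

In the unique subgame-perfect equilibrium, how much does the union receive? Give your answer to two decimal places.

196.56

In a stationary SPE each proposer offers the other exactly their discounted continuation value.
If the union keeps x when proposing and the firm keeps y when proposing, then x = 240 − 0.49y and y = 240 − 0.77x.
Solving: x = 240(1 − 0.49) / (1 − 0.77·0.49) = 122.4 / 0.6227 ≈ 196.5634.
The firm gets 240 − 196.5634 ≈ 43.4366.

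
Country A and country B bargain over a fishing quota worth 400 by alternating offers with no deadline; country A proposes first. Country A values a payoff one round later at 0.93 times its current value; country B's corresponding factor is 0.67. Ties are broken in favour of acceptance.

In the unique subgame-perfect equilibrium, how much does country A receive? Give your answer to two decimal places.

350.23

In a stationary SPE each proposer offers the other exactly their discounted continuation value.
If country A keeps x when proposing and country B keeps y when proposing, then x = 400 − 0.67y and y = 400 − 0.93x.
Solving: x = 400(1 − 0.67) / (1 − 0.93·0.67) = 132 / 0.3769 ≈ 350.2255.
Country B gets 400 − 350.2255 ≈ 49.7745.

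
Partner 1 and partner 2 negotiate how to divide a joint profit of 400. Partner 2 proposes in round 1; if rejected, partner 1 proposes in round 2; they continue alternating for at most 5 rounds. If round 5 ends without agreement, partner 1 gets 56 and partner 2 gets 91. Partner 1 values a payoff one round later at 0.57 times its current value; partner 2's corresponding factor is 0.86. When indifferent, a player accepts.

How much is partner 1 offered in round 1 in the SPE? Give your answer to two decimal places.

61.02

By backward induction:
Round 5 (partner 2 proposes): partner 1 gets 56 if talks fail, so partner 2 offers 56 and keeps 344.
Round 4 (partner 1 proposes): partner 2 can get 344 next round, worth 0.86 × 344 = 295.84 now. Partner 1 offers 295.84 and keeps 400 − 295.84 = 104.16.
Round 3 (partner 2 proposes): partner 1 can get 104.16 next round, worth 0.57 × 104.16 = 59.3712 now, so partner 2 offers 59.3712, keeping 340.6288.
Round 2 (partner 1 proposes): partner 2 can get 340.6288 next round, worth 0.86 × 340.6288 = 292.940768 now; partner 1 offers that and keeps 107.059232.
Round 1 (partner 2 proposes): partner 1 can get 107.059232 next round, worth 0.57 × 107.059232 = 61.02376224 now; partner 2 offers that and keeps 338.97623776.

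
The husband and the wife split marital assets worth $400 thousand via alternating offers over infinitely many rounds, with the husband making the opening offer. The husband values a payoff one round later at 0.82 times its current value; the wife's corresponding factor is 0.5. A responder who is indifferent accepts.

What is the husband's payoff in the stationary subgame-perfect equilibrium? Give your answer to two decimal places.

338.98

When the husband proposes, the wife accepts any offer worth at least 0.5 times what the wife would get by proposing next round; and vice versa.
This gives x = 400 − 0.5y and y = 400 − 0.82x, where x and y are each side's share when it proposes.
Hence (1 − 0.5·0.82)x = 400(1 − 0.5), i.e. 0.59·x = 200.
x ≈ 338.9831; the wife's share is 400 − x ≈ 61.0169.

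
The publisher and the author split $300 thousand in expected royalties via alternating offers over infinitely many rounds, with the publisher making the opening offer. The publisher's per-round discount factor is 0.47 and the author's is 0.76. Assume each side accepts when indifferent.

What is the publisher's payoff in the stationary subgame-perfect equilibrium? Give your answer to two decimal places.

112.01

When the publisher proposes, the author accepts any offer worth at least 0.76 times what the author would get by proposing next round; and vice versa.
This gives x = 300 − 0.76y and y = 300 − 0.47x, where x and y are each side's share when it proposes.
Hence (1 − 0.76·0.47)x = 300(1 − 0.76), i.e. 0.6428·x = 72.
x ≈ 112.0100; the author's share is 300 − x ≈ 187.9900.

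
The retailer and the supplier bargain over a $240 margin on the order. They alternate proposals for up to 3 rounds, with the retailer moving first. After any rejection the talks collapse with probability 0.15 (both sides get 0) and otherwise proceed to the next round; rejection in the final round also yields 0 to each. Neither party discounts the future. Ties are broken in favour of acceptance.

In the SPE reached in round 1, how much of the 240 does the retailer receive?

209.4

Round 3 (the retailer proposes): the supplier will accept anything ≥ 0, so the retailer offers 0 and keeps 240.
Round 2 (the supplier proposes): rejecting gives the retailer an expected 0.85 × 240 = 204; the supplier offers that and keeps 36.
Round 1 (the retailer proposes): rejecting gives the supplier an expected 0.85 × 36 = 30.6. The retailer offers 30.6 and keeps 240 − 30.6 = 209.4.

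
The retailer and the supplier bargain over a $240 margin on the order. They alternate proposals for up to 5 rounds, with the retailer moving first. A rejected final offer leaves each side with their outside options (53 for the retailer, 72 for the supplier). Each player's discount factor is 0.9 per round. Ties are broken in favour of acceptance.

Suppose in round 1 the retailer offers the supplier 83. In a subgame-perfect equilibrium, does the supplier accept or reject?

Reject

Round 5 (the retailer proposes): the supplier gets 72 if talks fail, so the retailer offers 72 and keeps 168.
Round 4 (the supplier proposes): the retailer can get 168 next round, worth 0.9 × 168 = 151.2 now; the supplier offers that and keeps 88.8.
Round 3 (the retailer proposes): the supplier can get 88.8 next round, worth 0.9 × 88.8 = 79.92 now; the retailer offers that and keeps 160.08.
Round 2 (the supplier proposes): the retailer can get 160.08 next round, worth 0.9 × 160.08 = 144.072 now, so the supplier offers 144.072, keeping 95.928.
So by rejecting in round 1, the supplier gets 95.928 next round, worth 0.9 × 95.928 = 86.3352 now.
Offer 83 < 86.3352, so the supplier rejects.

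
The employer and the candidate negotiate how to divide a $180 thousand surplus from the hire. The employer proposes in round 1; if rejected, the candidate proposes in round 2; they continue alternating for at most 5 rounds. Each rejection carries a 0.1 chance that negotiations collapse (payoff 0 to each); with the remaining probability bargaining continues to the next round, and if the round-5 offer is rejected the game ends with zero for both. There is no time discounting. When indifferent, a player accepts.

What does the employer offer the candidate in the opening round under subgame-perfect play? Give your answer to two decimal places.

Round 5 (the employer proposes): rejection yields 0 for the candidate; the employer offers 0 and keeps 180.
Round 4 (the candidate proposes): rejecting gives the employer an expected 0.9 × 180 = 162. The candidate offers 162 and keeps 180 − 162 = 18.
Round 3 (the employer proposes): rejecting gives the candidate an expected 0.9 × 18 = 16.2; the employer offers that and keeps 163.8.
Round 2 (the candidate proposes): rejecting gives the employer an expected 0.9 × 163.8 = 147.42, so the candidate offers 147.42, keeping 32.58.
Round 1 (the employer proposes): rejecting gives the candidate an expected 0.9 × 32.58 = 29.322, so the employer offers 29.322, keeping 150.678.

29.32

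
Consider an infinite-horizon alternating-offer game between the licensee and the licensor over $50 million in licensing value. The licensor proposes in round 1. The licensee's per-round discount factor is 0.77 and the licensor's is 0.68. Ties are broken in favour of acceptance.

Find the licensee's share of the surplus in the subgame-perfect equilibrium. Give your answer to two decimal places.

25.86

Let x be the licensor's share when the licensor proposes and y be the licensee's share when the licensee proposes.
The licensee accepts iff offered ≥ 0.77·y, so x = 50 − 0.77y. Symmetrically y = 50 − 0.68x.
Substituting: x = 50 − 0.77(50 − 0.68x), giving x(1 − 0.68·0.77) = 50(1 − 0.77).
So x = 50 × 0.23 / 0.4764 ≈ 24.1394, and the licensee receives 50 − x ≈ 25.8606.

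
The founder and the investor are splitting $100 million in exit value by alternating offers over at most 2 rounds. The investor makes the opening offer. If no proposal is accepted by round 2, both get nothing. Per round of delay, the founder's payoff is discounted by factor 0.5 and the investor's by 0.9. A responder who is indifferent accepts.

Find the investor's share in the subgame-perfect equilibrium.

Round 2 (the founder proposes): rejection yields 0 for the investor; the founder offers 0 and keeps 100.
Round 1 (the investor proposes): the founder can get 100 next round, worth 0.5 × 100 = 50 now, so the investor offers 50, keeping 50.

50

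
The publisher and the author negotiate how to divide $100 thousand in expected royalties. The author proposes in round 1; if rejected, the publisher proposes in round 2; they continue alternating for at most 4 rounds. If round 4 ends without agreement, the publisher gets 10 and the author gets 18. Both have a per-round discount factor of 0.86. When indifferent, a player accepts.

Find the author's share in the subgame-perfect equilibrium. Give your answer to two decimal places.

Solve by backward induction from round 4.
Round 4 (the publisher proposes): the author gets 18 if talks fail, so the publisher offers 18 and keeps 82.
Round 3 (the author proposes): the publisher can get 82 next round, worth 0.86 × 82 = 70.52 now. The author offers 70.52 and keeps 100 − 70.52 = 29.48.
Round 2 (the publisher proposes): the author can get 29.48 next round, worth 0.86 × 29.48 = 25.3528 now, so the publisher offers 25.3528, keeping 74.6472.
Round 1 (the author proposes): the publisher can get 74.6472 next round, worth 0.86 × 74.6472 = 64.196592 now; the author offers that and keeps 35.803408.

35.80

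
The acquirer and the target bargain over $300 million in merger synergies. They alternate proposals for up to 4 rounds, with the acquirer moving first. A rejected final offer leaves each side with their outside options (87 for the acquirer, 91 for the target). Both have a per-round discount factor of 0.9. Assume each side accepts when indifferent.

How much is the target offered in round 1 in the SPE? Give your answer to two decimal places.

182.28

Round 4 (the target proposes): the acquirer gets 87 if talks fail, so the target offers 87 and keeps 213.
Round 3 (the acquirer proposes): the target can get 213 next round, worth 0.9 × 213 = 191.7 now. The acquirer offers 191.7 and keeps 300 − 191.7 = 108.3.
Round 2 (the target proposes): the acquirer can get 108.3 next round, worth 0.9 × 108.3 = 97.47 now; the target offers that and keeps 202.53.
Round 1 (the acquirer proposes): the target can get 202.53 next round, worth 0.9 × 202.53 = 182.277 now; the acquirer offers that and keeps 117.723.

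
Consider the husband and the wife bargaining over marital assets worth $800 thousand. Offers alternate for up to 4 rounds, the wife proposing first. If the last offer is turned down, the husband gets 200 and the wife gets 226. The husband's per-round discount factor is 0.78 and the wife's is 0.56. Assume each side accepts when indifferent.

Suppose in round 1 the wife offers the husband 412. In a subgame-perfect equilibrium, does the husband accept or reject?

Reject

Work out the husband's continuation value if the offer is rejected.
Round 4 (the husband proposes): the wife gets 226 if talks fail, so the husband offers 226 and keeps 574.
Round 3 (the wife proposes): the husband can get 574 next round, worth 0.78 × 574 = 447.72 now; the wife offers that and keeps 352.28.
Round 2 (the husband proposes): the wife can get 352.28 next round, worth 0.56 × 352.28 = 197.2768 now, so the husband offers 197.2768, keeping 602.7232.
So by rejecting in round 1, the husband gets 602.7232 next round, worth 0.78 × 602.7232 = 470.124096 now.
Offer 412 < 470.124096, so the husband rejects.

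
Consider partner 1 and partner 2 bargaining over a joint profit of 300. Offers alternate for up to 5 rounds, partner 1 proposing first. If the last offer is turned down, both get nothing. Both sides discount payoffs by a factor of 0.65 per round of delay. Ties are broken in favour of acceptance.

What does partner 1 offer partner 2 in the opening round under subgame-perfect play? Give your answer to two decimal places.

Round 5 (partner 1 proposes): partner 2 will accept anything ≥ 0, so partner 1 offers 0 and keeps 300.
Round 4 (partner 2 proposes): partner 1 can get 300 next round, worth 0.65 × 300 = 195 now; partner 2 offers that and keeps 105.
Round 3 (partner 1 proposes): partner 2 can get 105 next round, worth 0.65 × 105 = 68.25 now, so partner 1 offers 68.25, keeping 231.75.
Round 2 (partner 2 proposes): partner 1 can get 231.75 next round, worth 0.65 × 231.75 = 150.6375 now; partner 2 offers that and keeps 149.3625.
Round 1 (partner 1 proposes): partner 2 can get 149.3625 next round, worth 0.65 × 149.3625 = 97.085625 now; partner 1 offers that and keeps 202.914375.

97.09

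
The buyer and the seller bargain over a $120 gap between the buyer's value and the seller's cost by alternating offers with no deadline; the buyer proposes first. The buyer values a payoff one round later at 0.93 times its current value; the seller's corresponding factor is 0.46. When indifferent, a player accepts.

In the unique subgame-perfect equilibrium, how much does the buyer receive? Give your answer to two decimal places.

113.25

Let x be the buyer's share when the buyer proposes and y be the seller's share when the seller proposes.
The seller accepts iff offered ≥ 0.46·y, so x = 120 − 0.46y. Symmetrically y = 120 − 0.93x.
Substituting: x = 120 − 0.46(120 − 0.93x), giving x(1 − 0.93·0.46) = 120(1 − 0.46).
So x = 120 × 0.54 / 0.5722 ≈ 113.2471, and the seller receives 120 − x ≈ 6.7529.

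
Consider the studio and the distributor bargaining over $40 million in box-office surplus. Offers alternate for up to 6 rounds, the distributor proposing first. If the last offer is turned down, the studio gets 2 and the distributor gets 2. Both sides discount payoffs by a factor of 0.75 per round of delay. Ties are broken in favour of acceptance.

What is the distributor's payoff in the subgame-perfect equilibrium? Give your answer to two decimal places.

19.26

Round 6 (the studio proposes): the distributor gets 2 if talks fail, so the studio offers 2 and keeps 38.
Round 5 (the distributor proposes): the studio can get 38 next round, worth 0.75 × 38 = 28.5 now, so the distributor offers 28.5, keeping 11.5.
Round 4 (the studio proposes): the distributor can get 11.5 next round, worth 0.75 × 11.5 = 8.625 now, so the studio offers 8.625, keeping 31.375.
Round 3 (the distributor proposes): the studio can get 31.375 next round, worth 0.75 × 31.375 = 23.53125 now, so the distributor offers 23.53125, keeping 16.46875.
Round 2 (the studio proposes): the distributor can get 16.46875 next round, worth 0.75 × 16.46875 = 12.3515625 now. The studio offers 12.3515625 and keeps 40 − 12.3515625 = 27.6484375.
Round 1 (the distributor proposes): the studio can get 27.6484375 next round, worth 0.75 × 27.6484375 = 20.736328125 now, so the distributor offers 20.736328125, keeping 19.263671875.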